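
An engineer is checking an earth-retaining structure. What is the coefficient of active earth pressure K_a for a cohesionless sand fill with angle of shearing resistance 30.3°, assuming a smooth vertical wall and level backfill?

0.329

K_a = (1 − sin φ)/(1 + sin φ) = (1 − sin 30.3°)/(1 + sin 30.3°) = 0.3293.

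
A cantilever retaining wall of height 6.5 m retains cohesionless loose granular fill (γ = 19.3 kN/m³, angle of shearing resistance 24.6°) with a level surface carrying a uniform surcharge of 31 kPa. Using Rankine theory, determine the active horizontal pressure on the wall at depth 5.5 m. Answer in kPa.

56.5 kPa

K_a = (1 − sin φ)/(1 + sin φ) = 0.4121.
σ_v = γz + q = 19.3 × 5.5 + 31 = 137.2 kPa.
σ_h = K_a σ_v = 0.4121 × 137.2 = 56.53 kPa.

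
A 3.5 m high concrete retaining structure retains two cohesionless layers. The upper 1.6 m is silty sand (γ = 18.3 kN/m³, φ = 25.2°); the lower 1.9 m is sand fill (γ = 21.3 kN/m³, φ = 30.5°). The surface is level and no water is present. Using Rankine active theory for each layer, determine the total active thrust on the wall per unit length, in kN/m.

40.2 kN/m

K_a1 = tan²(45°−25.2°/2) = 0.4027; K_a2 = tan²(45°−30.5°/2) = 0.3267.
Layer 1: σ at base = K_a1 γ₁ h₁ = 11.79 kPa; P₁ = ½×11.79×1.6 = 9.434.
Layer 2: σ_v at top = γ₁h₁ = 29.28; σ_h top = K_a2×29.28 = 9.565; σ_h base = K_a2×(29.28+21.3×1.9) = 22.78.
P₂ = ½(9.565+22.78)×1.9 = 30.73. Total P_a = 9.434+30.73 = 40.17 kN/m.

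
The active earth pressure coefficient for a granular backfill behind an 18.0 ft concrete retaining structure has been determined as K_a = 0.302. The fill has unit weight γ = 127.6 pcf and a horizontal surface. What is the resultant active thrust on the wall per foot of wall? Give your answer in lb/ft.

6240 lb/ft

P = ½ K_a γ H² = 0.5 × 0.302 × 127.6 × 18.0² = 6243 lb/ft.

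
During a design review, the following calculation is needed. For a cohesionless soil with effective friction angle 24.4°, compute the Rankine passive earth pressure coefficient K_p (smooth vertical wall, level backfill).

2.41

K_p = (1 + sin φ)/(1 − sin φ) = tan²(45° + 24.4°/2) = 2.408.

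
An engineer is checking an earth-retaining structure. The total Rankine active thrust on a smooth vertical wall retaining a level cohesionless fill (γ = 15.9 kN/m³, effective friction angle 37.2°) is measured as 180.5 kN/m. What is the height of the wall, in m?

9.60 m

K_a = 0.2464. P_a = ½ K_a γ H² ⇒ H = √(2P_a/(K_a γ)).
H = √(2×180.5/(0.2464×15.9)) = 9.599 m.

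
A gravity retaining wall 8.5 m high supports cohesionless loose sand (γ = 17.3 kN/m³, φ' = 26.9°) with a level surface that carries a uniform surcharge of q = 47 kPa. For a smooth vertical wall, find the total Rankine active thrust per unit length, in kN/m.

386 kN/m

K_a = tan²(45° − φ/2) = 0.3770.
Soil triangle: ½ K_a γ H² = 0.5×0.3770×17.3×8.5² = 235.6 kN/m.
Surcharge rectangle: K_a q H = 0.3770×47×8.5 = 150.6 kN/m.
Total = 235.6 + 150.6 = 386.2 kN/m.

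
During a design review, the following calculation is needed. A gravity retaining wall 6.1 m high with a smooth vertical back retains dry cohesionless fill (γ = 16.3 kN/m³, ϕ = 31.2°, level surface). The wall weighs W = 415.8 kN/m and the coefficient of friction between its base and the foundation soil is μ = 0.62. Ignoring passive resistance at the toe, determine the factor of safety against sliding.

K_a = tan²(45° − 31.2°/2) = 0.3175.
P_a = ½K_aγH² = 0.5×0.3175×16.3×6.1² = 96.29 kN/m, acting at H/3 = 2.033 m above the base.
FS_sliding = μW / P_a = 0.62×415.8 / 96.29 = 2.677.

2.68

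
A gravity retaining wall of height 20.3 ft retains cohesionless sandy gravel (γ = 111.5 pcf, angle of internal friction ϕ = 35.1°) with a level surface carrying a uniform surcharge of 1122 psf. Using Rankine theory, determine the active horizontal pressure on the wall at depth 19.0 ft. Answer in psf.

K_a = (1 − sin φ)/(1 + sin φ) = 0.2698.
σ_v = γz + q = 111.5 × 19.0 + 1122 = 3240 psf.
σ_h = K_a σ_v = 0.2698 × 3240 = 874.4 psf.

874 psf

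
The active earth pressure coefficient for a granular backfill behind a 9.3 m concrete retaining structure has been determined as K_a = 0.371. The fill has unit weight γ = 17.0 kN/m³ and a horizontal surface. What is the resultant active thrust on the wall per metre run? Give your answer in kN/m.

273 kN/m

P = ½ K_a γ H² = 0.5 × 0.371 × 17.0 × 9.3² = 272.7 kN/m.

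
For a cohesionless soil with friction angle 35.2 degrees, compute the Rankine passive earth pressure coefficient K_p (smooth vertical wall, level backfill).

3.72

K_p = (1 + sin φ)/(1 − sin φ) = tan²(45° + 35.2°/2) = 3.722.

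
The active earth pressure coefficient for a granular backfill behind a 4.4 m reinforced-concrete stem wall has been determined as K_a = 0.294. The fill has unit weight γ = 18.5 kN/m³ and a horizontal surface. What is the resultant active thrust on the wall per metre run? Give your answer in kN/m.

52.6 kN/m

P = ½ K_a γ H² = 0.5 × 0.294 × 18.5 × 4.4² = 52.65 kN/m.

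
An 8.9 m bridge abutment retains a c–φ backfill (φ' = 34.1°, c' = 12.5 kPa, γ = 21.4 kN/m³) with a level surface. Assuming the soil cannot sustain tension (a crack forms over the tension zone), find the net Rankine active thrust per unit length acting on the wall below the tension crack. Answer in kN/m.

K_a = 0.2815; √K_a = 0.5306.
Tension-crack depth z_c = 2c/(γ√K_a) = 2×12.5/(21.4×0.5306) = 2.202 m.
σ_a at base = K_a γ H − 2c√K_a = 0.2815×21.4×8.9 − 2×12.5×0.5306 = 40.35 kPa.
P_a = ½ × 40.35 × (H − z_c) = 0.5×40.35×6.698 = 135.2 kN/m.

135 kN/m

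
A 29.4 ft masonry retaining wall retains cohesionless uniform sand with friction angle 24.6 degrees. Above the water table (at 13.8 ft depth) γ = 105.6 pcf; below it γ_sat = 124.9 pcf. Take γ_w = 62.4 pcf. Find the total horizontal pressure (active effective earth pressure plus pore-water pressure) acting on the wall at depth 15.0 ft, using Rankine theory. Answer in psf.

706 psf

K_a = (1 − sin φ)/(1 + sin φ) = 0.4121.
γ' = 124.9 − 62.4 = 62.50 pcf.
Effective vertical stress at 15.0 ft: σ'_v = 105.6×13.8 + 62.50×1.20 = 1532 psf.
σ'_h = K_a σ'_v = 0.4121 × 1532 = 631.5 psf; u = γ_w × 1.20 = 74.88 psf.
Total σ_h = 631.5 + 74.88 = 706.4 psf.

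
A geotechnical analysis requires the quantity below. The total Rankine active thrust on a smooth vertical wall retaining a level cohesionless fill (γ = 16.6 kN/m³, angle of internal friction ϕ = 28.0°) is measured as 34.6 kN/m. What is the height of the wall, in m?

3.40 m

K_a = 0.3610. P_a = ½ K_a γ H² ⇒ H = √(2P_a/(K_a γ)).
H = √(2×34.6/(0.3610×16.6)) = 3.398 m.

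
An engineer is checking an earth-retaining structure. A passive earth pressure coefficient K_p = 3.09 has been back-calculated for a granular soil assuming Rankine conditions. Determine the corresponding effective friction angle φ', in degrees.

K_p = (1+sin φ)/(1−sin φ) ⇒ sin φ = (K_p − 1)/(K_p + 1) = 0.5110.
φ = arcsin(0.5110) = 30.73°.

30.7°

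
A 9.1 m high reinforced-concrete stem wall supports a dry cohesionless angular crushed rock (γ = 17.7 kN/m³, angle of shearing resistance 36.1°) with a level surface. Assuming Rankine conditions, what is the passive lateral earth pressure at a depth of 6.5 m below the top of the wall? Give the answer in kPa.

K_p = (1 + sin φ)/(1 − sin φ) = 3.869.
σ_h = K_p γ z = 3.869 × 17.7 × 6.5 = 445.1 kPa.

445 kPa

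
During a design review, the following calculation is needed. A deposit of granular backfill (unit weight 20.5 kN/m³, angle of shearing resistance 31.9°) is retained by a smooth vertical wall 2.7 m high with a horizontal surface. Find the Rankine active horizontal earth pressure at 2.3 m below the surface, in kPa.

K_a = (1 − sin φ)/(1 + sin φ) = 0.3085.
σ_h = K_a γ z = 0.3085 × 20.5 × 2.3 = 14.55 kPa.

14.5 kPa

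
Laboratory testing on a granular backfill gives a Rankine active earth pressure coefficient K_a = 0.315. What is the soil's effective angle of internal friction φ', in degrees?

K_a = tan²(45° − φ/2) ⇒ 45° − φ/2 = arctan(√0.315) = 29.30°.
φ = 2(45° − 29.30°) = 31.39°.

31.4°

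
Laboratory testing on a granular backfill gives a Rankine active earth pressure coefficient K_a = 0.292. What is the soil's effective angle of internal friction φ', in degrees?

33.2°

K_a = tan²(45° − φ/2) ⇒ 45° − φ/2 = arctan(√0.292) = 28.39°.
φ = 2(45° − 28.39°) = 33.23°.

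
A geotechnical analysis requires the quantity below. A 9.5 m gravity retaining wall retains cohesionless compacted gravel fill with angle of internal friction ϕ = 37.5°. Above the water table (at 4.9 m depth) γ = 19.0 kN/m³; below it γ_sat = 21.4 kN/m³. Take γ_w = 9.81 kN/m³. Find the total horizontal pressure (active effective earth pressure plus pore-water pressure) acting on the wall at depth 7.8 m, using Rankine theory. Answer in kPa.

K_a = (1 − sin φ)/(1 + sin φ) = 0.2432.
γ' = 21.4 − 9.81 = 11.59 kN/m³.
Effective vertical stress at 7.8 m: σ'_v = 19.0×4.9 + 11.59×2.90 = 126.7 kPa.
σ'_h = K_a σ'_v = 0.2432 × 126.7 = 30.82 kPa; u = γ_w × 2.90 = 28.45 kPa.
Total σ_h = 30.82 + 28.45 = 59.26 kPa.

59.3 kPa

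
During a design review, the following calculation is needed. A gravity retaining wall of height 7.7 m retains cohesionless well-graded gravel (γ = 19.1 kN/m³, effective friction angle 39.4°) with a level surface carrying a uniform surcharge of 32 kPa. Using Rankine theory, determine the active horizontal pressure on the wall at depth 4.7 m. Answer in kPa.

27.2 kPa

K_a = (1 − sin φ)/(1 + sin φ) = 0.2234.
σ_v = γz + q = 19.1 × 4.7 + 32 = 121.8 kPa.
σ_h = K_a σ_v = 0.2234 × 121.8 = 27.21 kPa.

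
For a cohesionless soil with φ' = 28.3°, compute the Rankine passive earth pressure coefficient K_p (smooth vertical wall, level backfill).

K_p = (1 + sin φ)/(1 − sin φ) = tan²(45° + 28.3°/2) = 2.803.

2.80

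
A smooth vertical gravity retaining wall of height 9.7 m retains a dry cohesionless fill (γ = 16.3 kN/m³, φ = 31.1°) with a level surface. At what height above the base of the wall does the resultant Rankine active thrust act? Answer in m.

K_a = 0.3188.
The pressure distribution is triangular, so the resultant acts at H/3 above the base = 9.7/3 = 3.233 m.

3.23 m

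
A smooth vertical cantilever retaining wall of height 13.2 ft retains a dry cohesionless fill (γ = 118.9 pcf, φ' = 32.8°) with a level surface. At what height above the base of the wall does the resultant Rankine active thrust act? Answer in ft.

4.40 ft

K_a = 0.2973.
The pressure distribution is triangular, so the resultant acts at H/3 above the base = 13.2/3 = 4.400 ft.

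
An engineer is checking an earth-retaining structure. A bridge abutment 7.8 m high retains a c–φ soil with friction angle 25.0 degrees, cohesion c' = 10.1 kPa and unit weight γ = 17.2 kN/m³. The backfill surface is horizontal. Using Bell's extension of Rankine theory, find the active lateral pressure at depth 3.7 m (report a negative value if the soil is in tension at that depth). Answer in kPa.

K_a = (1 − sin φ)/(1 + sin φ) = 0.4059.
σ_a = K_a γ z − 2c√K_a = 0.4059×17.2×3.7 − 2×10.1×0.6371 = 12.96 kPa.

13.0 kPa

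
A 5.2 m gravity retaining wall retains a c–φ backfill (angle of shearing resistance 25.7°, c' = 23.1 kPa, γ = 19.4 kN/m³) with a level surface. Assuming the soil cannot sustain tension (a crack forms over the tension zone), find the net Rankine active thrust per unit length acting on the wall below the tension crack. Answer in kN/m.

K_a = 0.3950; √K_a = 0.6285.
Tension-crack depth z_c = 2c/(γ√K_a) = 2×23.1/(19.4×0.6285) = 3.789 m.
σ_a at base = K_a γ H − 2c√K_a = 0.3950×19.4×5.2 − 2×23.1×0.6285 = 10.81 kPa.
P_a = ½ × 10.81 × (H − z_c) = 0.5×10.81×1.411 = 7.629 kN/m.

7.63 kN/m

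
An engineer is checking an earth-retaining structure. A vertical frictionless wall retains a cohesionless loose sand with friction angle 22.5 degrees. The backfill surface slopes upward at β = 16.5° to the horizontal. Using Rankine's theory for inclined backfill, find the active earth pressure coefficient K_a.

0.554

K_a = cos β · (cos β − √(cos²β − cos²φ)) / (cos β + √(cos²β − cos²φ)).
cos β = 0.9588, cos φ = 0.9239, √(cos²β − cos²φ) = 0.2565.
K_a = 0.9588 × (0.9588 − 0.2565)/(0.9588 + 0.2565) = 0.5541.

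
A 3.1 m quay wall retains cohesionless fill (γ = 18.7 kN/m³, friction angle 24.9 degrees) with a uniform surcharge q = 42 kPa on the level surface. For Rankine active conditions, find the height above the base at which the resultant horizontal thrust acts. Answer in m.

K_a = 0.4074.
Triangular part P₁ = ½K_aγH² = 36.61 at H/3 = 1.033 m; rectangular part P₂ = K_a q H = 53.05 at H/2 = 1.550 m.
ȳ = (P₁·1.033 + P₂·1.550)/(P₁+P₂) = 1.339 m.

1.34 m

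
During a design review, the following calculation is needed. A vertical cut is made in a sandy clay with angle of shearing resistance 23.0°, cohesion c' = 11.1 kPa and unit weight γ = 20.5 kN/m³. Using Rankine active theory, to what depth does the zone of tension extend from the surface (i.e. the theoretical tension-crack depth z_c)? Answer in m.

1.64 m

K_a = tan²(45° − 23.0°/2) = 0.4381; √K_a = 0.6619.
The active pressure is zero where K_a γ z = 2c√K_a, so z_c = 2c/(γ√K_a) = 2×11.1/(20.5×0.6619) = 1.636 m.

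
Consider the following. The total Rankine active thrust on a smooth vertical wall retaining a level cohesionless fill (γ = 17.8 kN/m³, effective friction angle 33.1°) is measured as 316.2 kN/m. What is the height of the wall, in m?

K_a = 0.2936. P_a = ½ K_a γ H² ⇒ H = √(2P_a/(K_a γ)).
H = √(2×316.2/(0.2936×17.8)) = 11.00 m.

11.0 m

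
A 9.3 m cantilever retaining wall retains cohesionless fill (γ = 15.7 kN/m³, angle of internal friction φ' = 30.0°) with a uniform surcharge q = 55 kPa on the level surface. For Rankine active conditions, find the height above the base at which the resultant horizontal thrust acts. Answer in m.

3.77 m

K_a = 0.3333.
Triangular part P₁ = ½K_aγH² = 226.3 at H/3 = 3.100 m; rectangular part P₂ = K_a q H = 170.5 at H/2 = 4.650 m.
ȳ = (P₁·3.100 + P₂·4.650)/(P₁+P₂) = 3.766 m.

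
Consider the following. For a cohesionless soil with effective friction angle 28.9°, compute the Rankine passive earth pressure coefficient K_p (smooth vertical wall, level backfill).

2.87

K_p = (1 + sin φ)/(1 − sin φ) = tan²(45° + 28.9°/2) = 2.871.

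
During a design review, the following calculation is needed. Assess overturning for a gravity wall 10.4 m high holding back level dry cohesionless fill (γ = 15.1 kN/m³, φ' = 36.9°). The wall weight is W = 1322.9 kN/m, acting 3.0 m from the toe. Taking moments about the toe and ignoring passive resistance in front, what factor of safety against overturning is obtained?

5.62

K_a = tan²(45° − 36.9°/2) = 0.2497.
P_a = ½K_aγH² = 0.5×0.2497×15.1×10.4² = 203.9 kN/m, acting at H/3 = 3.467 m above the base.
Overturning moment M_o = P_a × H/3 = 203.9 × 3.467 = 706.8.
Resisting moment M_r = W × 3.0 = 1322.9 × 3.0 = 3969.
FS_overturning = M_r/M_o = 3969/706.8 = 5.615.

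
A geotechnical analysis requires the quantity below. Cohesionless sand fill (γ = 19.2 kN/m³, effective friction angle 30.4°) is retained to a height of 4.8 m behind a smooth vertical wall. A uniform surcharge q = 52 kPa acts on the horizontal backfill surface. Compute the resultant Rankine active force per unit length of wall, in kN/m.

K_a = tan²(45° − φ/2) = 0.3280.
Soil triangle: ½ K_a γ H² = 0.5×0.3280×19.2×4.8² = 72.55 kN/m.
Surcharge rectangle: K_a q H = 0.3280×52×4.8 = 81.87 kN/m.
Total = 72.55 + 81.87 = 154.4 kN/m.

154 kN/m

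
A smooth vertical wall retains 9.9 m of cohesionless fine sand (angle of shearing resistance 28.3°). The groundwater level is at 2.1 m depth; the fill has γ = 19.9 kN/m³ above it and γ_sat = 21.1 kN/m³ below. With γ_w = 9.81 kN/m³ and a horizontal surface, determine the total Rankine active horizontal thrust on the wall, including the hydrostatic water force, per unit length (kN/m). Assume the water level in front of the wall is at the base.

K_a = tan²(45° − φ/2) = 0.3568.
γ' = 21.1 − 9.81 = 11.29 kN/m³. Depth below WT = 7.8 m.
σ'_h at WT = K_a γ d_w = 14.91 kPa; at base = 14.91 + K_a γ' × 7.8 = 46.33 kPa.
P₁ (0–2.1 m) = ½×14.91×2.1 = 15.65. P₂ (2.1–9.9 m) = ½(14.91+46.33)×7.8 = 238.8.
P_w = ½ γ_w h₂² = 0.5×9.81×7.8² = 298.4. Total = 15.65+238.8+298.4 = 552.9 kN/m.

553 kN/m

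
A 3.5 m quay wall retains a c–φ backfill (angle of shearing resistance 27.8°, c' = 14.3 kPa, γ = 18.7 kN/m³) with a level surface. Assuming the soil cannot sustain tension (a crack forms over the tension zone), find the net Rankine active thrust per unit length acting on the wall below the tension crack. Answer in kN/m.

3.17 kN/m

K_a = 0.3639; √K_a = 0.6032.
Tension-crack depth z_c = 2c/(γ√K_a) = 2×14.3/(18.7×0.6032) = 2.535 m.
σ_a at base = K_a γ H − 2c√K_a = 0.3639×18.7×3.5 − 2×14.3×0.6032 = 6.564 kPa.
P_a = ½ × 6.564 × (H − z_c) = 0.5×6.564×0.9647 = 3.166 kN/m.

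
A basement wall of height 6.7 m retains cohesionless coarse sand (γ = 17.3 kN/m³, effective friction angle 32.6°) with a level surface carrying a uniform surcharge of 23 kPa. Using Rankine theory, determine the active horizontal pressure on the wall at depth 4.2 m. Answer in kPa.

K_a = (1 − sin φ)/(1 + sin φ) = 0.2997.
σ_v = γz + q = 17.3 × 4.2 + 23 = 95.66 kPa.
σ_h = K_a σ_v = 0.2997 × 95.66 = 28.67 kPa.

28.7 kPa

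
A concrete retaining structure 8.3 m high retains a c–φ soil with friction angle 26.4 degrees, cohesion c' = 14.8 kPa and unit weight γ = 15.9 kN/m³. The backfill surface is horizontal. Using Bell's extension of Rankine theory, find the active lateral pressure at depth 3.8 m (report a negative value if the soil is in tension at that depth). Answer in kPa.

4.87 kPa

K_a = (1 − sin φ)/(1 + sin φ) = 0.3844.
σ_a = K_a γ z − 2c√K_a = 0.3844×15.9×3.8 − 2×14.8×0.6200 = 4.875 kPa.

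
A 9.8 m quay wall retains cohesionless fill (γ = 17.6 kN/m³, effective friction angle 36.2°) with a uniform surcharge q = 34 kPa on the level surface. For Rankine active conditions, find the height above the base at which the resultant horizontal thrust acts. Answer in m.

3.73 m

K_a = 0.2574.
Triangular part P₁ = ½K_aγH² = 217.5 at H/3 = 3.267 m; rectangular part P₂ = K_a q H = 85.76 at H/2 = 4.900 m.
ȳ = (P₁·3.267 + P₂·4.900)/(P₁+P₂) = 3.729 m.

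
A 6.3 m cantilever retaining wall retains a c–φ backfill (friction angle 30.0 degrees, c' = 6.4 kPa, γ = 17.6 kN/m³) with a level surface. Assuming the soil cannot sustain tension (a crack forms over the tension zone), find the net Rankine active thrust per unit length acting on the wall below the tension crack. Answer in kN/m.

K_a = 0.3333; √K_a = 0.5774.
Tension-crack depth z_c = 2c/(γ√K_a) = 2×6.4/(17.6×0.5774) = 1.260 m.
σ_a at base = K_a γ H − 2c√K_a = 0.3333×17.6×6.3 − 2×6.4×0.5774 = 29.57 kPa.
P_a = ½ × 29.57 × (H − z_c) = 0.5×29.57×5.040 = 74.52 kN/m.

74.5 kN/m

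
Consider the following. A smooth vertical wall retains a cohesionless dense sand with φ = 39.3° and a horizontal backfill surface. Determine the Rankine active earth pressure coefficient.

K_a = (1 − sin φ)/(1 + sin φ) = (1 − sin 39.3°)/(1 + sin 39.3°) = 0.2245.

0.224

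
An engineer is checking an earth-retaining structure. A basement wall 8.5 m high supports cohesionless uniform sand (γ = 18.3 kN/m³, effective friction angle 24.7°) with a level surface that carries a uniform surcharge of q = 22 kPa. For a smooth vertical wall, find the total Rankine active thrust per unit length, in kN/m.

K_a = tan²(45° − φ/2) = 0.4106.
Soil triangle: ½ K_a γ H² = 0.5×0.4106×18.3×8.5² = 271.4 kN/m.
Surcharge rectangle: K_a q H = 0.4106×22×8.5 = 76.78 kN/m.
Total = 271.4 + 76.78 = 348.2 kN/m.

348 kN/m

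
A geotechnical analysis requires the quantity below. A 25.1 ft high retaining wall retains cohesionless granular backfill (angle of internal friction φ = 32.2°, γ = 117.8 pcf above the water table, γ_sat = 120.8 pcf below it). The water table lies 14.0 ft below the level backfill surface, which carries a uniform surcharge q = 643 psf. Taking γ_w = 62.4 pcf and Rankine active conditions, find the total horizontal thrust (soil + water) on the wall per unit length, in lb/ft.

K_a = tan²(45° − φ/2) = 0.3047.
γ' = 120.8 − 62.4 = 58.40 pcf. h₂ = H − d_w = 11.1 ft.
σ'_h: at surface K_a·q = 195.9; at WT K_a(q+γd_w) = 698.5; at base K_a(q+γd_w+γ'h₂) = 896.1 psf.
P₁ = ½(195.9+698.5)×14.0 = 6261; P₂ = ½(698.5+896.1)×11.1 = 8850; P_w = ½γ_w h₂² = 3844.
Total = 6261+8850+3844 = 18960 lb/ft.

19000 lb/ft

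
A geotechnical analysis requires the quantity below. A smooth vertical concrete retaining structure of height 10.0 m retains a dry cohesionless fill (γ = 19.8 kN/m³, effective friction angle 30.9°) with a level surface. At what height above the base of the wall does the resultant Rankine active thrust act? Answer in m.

3.33 m

K_a = 0.3214.
The pressure distribution is triangular, so the resultant acts at H/3 above the base = 10.0/3 = 3.333 m.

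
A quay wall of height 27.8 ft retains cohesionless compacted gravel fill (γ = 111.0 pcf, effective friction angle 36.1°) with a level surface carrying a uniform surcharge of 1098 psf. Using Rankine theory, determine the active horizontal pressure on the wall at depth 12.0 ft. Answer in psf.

628 psf

K_a = (1 − sin φ)/(1 + sin φ) = 0.2585.
σ_v = γz + q = 111.0 × 12.0 + 1098 = 2430 psf.
σ_h = K_a σ_v = 0.2585 × 2430 = 628.1 psf.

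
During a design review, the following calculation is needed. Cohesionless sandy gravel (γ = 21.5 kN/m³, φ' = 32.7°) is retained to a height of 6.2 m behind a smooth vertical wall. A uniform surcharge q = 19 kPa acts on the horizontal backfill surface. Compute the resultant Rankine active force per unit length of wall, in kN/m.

K_a = tan²(45° − φ/2) = 0.2985.
Soil triangle: ½ K_a γ H² = 0.5×0.2985×21.5×6.2² = 123.3 kN/m.
Surcharge rectangle: K_a q H = 0.2985×19×6.2 = 35.16 kN/m.
Total = 123.3 + 35.16 = 158.5 kN/m.

159 kN/m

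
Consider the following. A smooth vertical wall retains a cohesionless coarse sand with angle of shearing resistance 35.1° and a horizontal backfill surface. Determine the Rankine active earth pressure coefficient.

0.270

K_a = (1 − sin φ)/(1 + sin φ) = (1 − sin 35.1°)/(1 + sin 35.1°) = 0.2698.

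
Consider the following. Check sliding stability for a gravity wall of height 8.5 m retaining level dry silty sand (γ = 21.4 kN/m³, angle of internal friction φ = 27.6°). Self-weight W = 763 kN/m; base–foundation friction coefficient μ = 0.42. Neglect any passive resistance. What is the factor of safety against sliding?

K_a = tan²(45° − 27.6°/2) = 0.3668.
P_a = ½K_aγH² = 0.5×0.3668×21.4×8.5² = 283.5 kN/m, acting at H/3 = 2.833 m above the base.
FS_sliding = μW / P_a = 0.42×763 / 283.5 = 1.130.

1.13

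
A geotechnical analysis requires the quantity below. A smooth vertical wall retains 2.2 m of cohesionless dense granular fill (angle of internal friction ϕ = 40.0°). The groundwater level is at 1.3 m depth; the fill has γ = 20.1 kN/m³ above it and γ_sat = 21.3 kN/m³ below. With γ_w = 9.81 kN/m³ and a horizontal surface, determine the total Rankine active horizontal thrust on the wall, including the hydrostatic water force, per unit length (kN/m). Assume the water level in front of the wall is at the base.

K_a = tan²(45° − φ/2) = 0.2174.
γ' = 21.3 − 9.81 = 11.49 kN/m³. Depth below WT = 0.9 m.
σ'_h at WT = K_a γ d_w = 5.682 kPa; at base = 5.682 + K_a γ' × 0.9 = 7.930 kPa.
P₁ (0–1.3 m) = ½×5.682×1.3 = 3.693. P₂ (1.3–2.2 m) = ½(5.682+7.930)×0.9 = 6.125.
P_w = ½ γ_w h₂² = 0.5×9.81×0.9² = 3.973. Total = 3.693+6.125+3.973 = 13.79 kN/m.

13.8 kN/m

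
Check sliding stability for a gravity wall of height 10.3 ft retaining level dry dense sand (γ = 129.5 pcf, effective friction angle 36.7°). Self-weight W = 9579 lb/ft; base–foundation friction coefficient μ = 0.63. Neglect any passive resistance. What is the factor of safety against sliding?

K_a = tan²(45° − 36.7°/2) = 0.2519.
P_a = ½K_aγH² = 0.5×0.2519×129.5×10.3² = 1730 lb/ft, acting at H/3 = 3.433 ft above the base.
FS_sliding = μW / P_a = 0.63×9579 / 1730 = 3.488.

3.49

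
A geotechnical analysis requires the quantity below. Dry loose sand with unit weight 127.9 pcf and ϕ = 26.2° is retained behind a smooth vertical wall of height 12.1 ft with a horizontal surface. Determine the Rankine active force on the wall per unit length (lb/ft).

3630 lb/ft

K_a = tan²(45° − φ/2) = 0.3874.
P_a = ½ K_a γ H² = 0.5 × 0.3874 × 127.9 × 12.1² = 3628 lb/ft.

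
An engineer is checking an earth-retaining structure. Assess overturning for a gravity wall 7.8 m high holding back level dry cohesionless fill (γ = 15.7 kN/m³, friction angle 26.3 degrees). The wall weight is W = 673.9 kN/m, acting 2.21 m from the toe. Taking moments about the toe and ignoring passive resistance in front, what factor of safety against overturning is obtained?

K_a = tan²(45° − 26.3°/2) = 0.3859.
P_a = ½K_aγH² = 0.5×0.3859×15.7×7.8² = 184.3 kN/m, acting at H/3 = 2.600 m above the base.
Overturning moment M_o = P_a × H/3 = 184.3 × 2.600 = 479.2.
Resisting moment M_r = W × 2.21 = 673.9 × 2.21 = 1489.
FS_overturning = M_r/M_o = 1489/479.2 = 3.108.

3.11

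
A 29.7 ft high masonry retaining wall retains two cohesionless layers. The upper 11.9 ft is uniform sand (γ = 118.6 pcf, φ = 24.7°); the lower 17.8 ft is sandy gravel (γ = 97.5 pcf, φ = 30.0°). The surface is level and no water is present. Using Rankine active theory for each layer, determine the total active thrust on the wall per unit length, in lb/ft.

K_a1 = tan²(45°−24.7°/2) = 0.4106; K_a2 = tan²(45°−30.0°/2) = 0.3333.
Layer 1: σ at base = K_a1 γ₁ h₁ = 579.5 psf; P₁ = ½×579.5×11.9 = 3448.
Layer 2: σ_v at top = γ₁h₁ = 1411; σ_h top = K_a2×1411 = 470.4; σ_h base = K_a2×(1411+97.5×17.8) = 1049.
P₂ = ½(470.4+1049)×17.8 = 13520. Total P_a = 3448+13520 = 16970 lb/ft.

17000 lb/ft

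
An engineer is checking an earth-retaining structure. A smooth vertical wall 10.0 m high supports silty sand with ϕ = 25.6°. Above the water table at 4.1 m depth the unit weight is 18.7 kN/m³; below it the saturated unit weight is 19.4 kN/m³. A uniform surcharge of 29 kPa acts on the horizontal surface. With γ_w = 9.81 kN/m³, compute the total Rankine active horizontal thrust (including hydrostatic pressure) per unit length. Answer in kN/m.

K_a = tan²(45° − φ/2) = 0.3966.
γ' = 19.4 − 9.81 = 9.590 kN/m³. h₂ = H − d_w = 5.9 m.
σ'_h: at surface K_a·q = 11.50; at WT K_a(q+γd_w) = 41.90; at base K_a(q+γd_w+γ'h₂) = 64.34 kPa.
P₁ = ½(11.50+41.90)×4.1 = 109.5; P₂ = ½(41.90+64.34)×5.9 = 313.4; P_w = ½γ_w h₂² = 170.7.
Total = 109.5+313.4+170.7 = 593.7 kN/m.

594 kN/m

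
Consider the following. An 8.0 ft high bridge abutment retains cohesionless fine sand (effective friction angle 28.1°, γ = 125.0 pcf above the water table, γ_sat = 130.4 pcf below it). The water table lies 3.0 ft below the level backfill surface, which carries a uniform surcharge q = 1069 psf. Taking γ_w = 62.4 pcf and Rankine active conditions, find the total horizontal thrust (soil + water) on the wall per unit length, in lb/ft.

K_a = tan²(45° − φ/2) = 0.3596.
γ' = 130.4 − 62.4 = 68.00 pcf. h₂ = H − d_w = 5.0 ft.
σ'_h: at surface K_a·q = 384.4; at WT K_a(q+γd_w) = 519.3; at base K_a(q+γd_w+γ'h₂) = 641.5 psf.
P₁ = ½(384.4+519.3)×3.0 = 1356; P₂ = ½(519.3+641.5)×5.0 = 2902; P_w = ½γ_w h₂² = 780.0.
Total = 1356+2902+780.0 = 5038 lb/ft.

5040 lb/ft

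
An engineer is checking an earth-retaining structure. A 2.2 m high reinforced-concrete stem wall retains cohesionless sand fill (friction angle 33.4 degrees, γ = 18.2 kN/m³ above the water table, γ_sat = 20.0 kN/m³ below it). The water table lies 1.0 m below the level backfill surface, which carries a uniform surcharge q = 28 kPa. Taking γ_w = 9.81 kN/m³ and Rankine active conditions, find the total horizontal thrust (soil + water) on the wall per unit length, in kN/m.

K_a = tan²(45° − φ/2) = 0.2899.
γ' = 20.0 − 9.81 = 10.19 kN/m³. h₂ = H − d_w = 1.2 m.
σ'_h: at surface K_a·q = 8.118; at WT K_a(q+γd_w) = 13.39; at base K_a(q+γd_w+γ'h₂) = 16.94 kPa.
P₁ = ½(8.118+13.39)×1.0 = 10.76; P₂ = ½(13.39+16.94)×1.2 = 18.20; P_w = ½γ_w h₂² = 7.063.
Total = 10.76+18.20+7.063 = 36.02 kN/m.

36.0 kN/m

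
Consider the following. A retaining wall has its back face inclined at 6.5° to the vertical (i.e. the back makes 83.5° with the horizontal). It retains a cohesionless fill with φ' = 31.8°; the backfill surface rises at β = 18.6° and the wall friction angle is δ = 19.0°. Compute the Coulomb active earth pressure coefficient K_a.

0.438

K_a = sin²(α+φ) / [sin²α · sin(α−δ) · (1 + √{sin(φ+δ)sin(φ−β) / (sin(α−δ)sin(α+β))})²].
With α = 83.5°, φ = 31.8°, δ = 19.0°, β = 18.6°: K_a = 0.4376.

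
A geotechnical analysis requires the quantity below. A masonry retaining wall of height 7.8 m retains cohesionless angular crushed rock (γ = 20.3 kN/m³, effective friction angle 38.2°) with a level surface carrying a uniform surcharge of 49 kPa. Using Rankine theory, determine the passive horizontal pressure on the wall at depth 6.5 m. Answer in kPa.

767 kPa

K_p = (1 + sin φ)/(1 − sin φ) = 4.241.
σ_v = γz + q = 20.3 × 6.5 + 49 = 181.0 kPa.
σ_h = K_p σ_v = 4.241 × 181.0 = 767.4 kPa.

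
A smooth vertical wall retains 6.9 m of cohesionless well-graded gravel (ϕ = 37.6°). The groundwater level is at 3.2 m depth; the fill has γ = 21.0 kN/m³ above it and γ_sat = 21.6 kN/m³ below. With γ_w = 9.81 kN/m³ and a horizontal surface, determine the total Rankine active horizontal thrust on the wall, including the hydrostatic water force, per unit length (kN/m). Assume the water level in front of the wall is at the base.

173 kN/m

K_a = tan²(45° − φ/2) = 0.2421.
γ' = 21.6 − 9.81 = 11.79 kN/m³. Depth below WT = 3.7 m.
σ'_h at WT = K_a γ d_w = 16.27 kPa; at base = 16.27 + K_a γ' × 3.7 = 26.83 kPa.
P₁ (0–3.2 m) = ½×16.27×3.2 = 26.03. P₂ (3.2–6.9 m) = ½(16.27+26.83)×3.7 = 79.74.
P_w = ½ γ_w h₂² = 0.5×9.81×3.7² = 67.15. Total = 26.03+79.74+67.15 = 172.9 kN/m.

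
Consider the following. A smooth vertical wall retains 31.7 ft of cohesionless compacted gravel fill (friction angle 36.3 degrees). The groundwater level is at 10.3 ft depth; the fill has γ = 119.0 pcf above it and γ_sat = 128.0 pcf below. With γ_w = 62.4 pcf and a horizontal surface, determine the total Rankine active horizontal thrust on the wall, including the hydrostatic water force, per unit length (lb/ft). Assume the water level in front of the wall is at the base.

26500 lb/ft

K_a = tan²(45° − φ/2) = 0.2563.
γ' = 128.0 − 62.4 = 65.60 pcf. Depth below WT = 21.4 ft.
σ'_h at WT = K_a γ d_w = 314.1 psf; at base = 314.1 + K_a γ' × 21.4 = 673.9 psf.
P₁ (0–10.3 ft) = ½×314.1×10.3 = 1618. P₂ (10.3–31.7 ft) = ½(314.1+673.9)×21.4 = 10570.
P_w = ½ γ_w h₂² = 0.5×62.4×21.4² = 14290. Total = 1618+10570+14290 = 26480 lb/ft.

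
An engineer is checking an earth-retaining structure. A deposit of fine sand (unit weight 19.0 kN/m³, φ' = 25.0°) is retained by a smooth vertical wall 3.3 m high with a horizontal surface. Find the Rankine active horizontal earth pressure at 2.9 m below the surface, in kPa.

K_a = (1 − sin φ)/(1 + sin φ) = 0.4059.
σ_h = K_a γ z = 0.4059 × 19.0 × 2.9 = 22.36 kPa.

22.4 kPa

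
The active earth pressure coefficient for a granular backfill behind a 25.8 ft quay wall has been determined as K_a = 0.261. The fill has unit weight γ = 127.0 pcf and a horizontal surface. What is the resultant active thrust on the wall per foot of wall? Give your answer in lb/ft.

P = ½ K_a γ H² = 0.5 × 0.261 × 127.0 × 25.8² = 11030 lb/ft.

11000 lb/ft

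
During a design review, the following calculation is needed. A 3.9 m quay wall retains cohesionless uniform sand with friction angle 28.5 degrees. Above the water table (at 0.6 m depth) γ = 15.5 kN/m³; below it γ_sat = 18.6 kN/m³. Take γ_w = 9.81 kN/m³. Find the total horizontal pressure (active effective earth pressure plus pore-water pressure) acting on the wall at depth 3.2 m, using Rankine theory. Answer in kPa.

K_a = (1 − sin φ)/(1 + sin φ) = 0.3540.
γ' = 18.6 − 9.81 = 8.790 kN/m³.
Effective vertical stress at 3.2 m: σ'_v = 15.5×0.6 + 8.790×2.60 = 32.15 kPa.
σ'_h = K_a σ'_v = 0.3540 × 32.15 = 11.38 kPa; u = γ_w × 2.60 = 25.51 kPa.
Total σ_h = 11.38 + 25.51 = 36.89 kPa.

36.9 kPa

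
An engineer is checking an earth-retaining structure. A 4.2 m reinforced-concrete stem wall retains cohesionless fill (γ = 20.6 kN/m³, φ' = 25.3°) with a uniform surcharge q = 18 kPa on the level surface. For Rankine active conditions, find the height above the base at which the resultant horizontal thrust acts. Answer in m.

1.61 m

K_a = 0.4012.
Triangular part P₁ = ½K_aγH² = 72.89 at H/3 = 1.400 m; rectangular part P₂ = K_a q H = 30.33 at H/2 = 2.100 m.
ȳ = (P₁·1.400 + P₂·2.100)/(P₁+P₂) = 1.606 m.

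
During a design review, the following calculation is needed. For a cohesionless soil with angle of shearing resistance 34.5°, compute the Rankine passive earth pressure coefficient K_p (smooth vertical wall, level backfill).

3.61

K_p = (1 + sin φ)/(1 − sin φ) = tan²(45° + 34.5°/2) = 3.613.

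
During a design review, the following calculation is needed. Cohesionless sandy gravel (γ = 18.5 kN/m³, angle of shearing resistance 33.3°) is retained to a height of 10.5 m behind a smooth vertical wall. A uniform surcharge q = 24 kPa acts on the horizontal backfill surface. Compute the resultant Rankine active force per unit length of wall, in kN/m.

K_a = tan²(45° − φ/2) = 0.2911.
Soil triangle: ½ K_a γ H² = 0.5×0.2911×18.5×10.5² = 296.9 kN/m.
Surcharge rectangle: K_a q H = 0.2911×24×10.5 = 73.37 kN/m.
Total = 296.9 + 73.37 = 370.3 kN/m.

370 kN/m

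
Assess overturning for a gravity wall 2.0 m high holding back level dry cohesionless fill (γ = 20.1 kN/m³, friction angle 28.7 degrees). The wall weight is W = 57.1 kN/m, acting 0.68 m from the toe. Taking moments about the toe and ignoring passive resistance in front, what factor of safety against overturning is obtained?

4.13

K_a = tan²(45° − 28.7°/2) = 0.3511.
P_a = ½K_aγH² = 0.5×0.3511×20.1×2.0² = 14.12 kN/m, acting at H/3 = 0.6667 m above the base.
Overturning moment M_o = P_a × H/3 = 14.12 × 0.6667 = 9.411.
Resisting moment M_r = W × 0.68 = 57.1 × 0.68 = 38.83.
FS_overturning = M_r/M_o = 38.83/9.411 = 4.126.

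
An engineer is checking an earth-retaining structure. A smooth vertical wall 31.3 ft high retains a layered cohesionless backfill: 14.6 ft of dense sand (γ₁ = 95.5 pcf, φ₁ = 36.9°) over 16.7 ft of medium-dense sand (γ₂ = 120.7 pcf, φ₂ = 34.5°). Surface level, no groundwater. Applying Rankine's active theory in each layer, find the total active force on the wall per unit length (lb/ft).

K_a1 = tan²(45°−36.9°/2) = 0.2497; K_a2 = tan²(45°−34.5°/2) = 0.2768.
Layer 1: σ at base = K_a1 γ₁ h₁ = 348.1 psf; P₁ = ½×348.1×14.6 = 2541.
Layer 2: σ_v at top = γ₁h₁ = 1394; σ_h top = K_a2×1394 = 386.0; σ_h base = K_a2×(1394+120.7×16.7) = 943.9.
P₂ = ½(386.0+943.9)×16.7 = 11100. Total P_a = 2541+11100 = 13650 lb/ft.

13600 lb/ft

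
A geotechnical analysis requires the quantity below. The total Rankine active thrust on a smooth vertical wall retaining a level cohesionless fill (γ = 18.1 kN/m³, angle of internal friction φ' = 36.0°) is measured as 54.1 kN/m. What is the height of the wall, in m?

K_a = 0.2596. P_a = ½ K_a γ H² ⇒ H = √(2P_a/(K_a γ)).
H = √(2×54.1/(0.2596×18.1)) = 4.799 m.

4.80 m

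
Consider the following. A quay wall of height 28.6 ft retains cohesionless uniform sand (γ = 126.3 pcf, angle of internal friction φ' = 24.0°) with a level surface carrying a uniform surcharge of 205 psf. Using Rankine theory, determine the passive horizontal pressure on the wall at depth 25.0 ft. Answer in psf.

7970 psf

K_p = (1 + sin φ)/(1 − sin φ) = 2.371.
σ_v = γz + q = 126.3 × 25.0 + 205 = 3362 psf.
σ_h = K_p σ_v = 2.371 × 3362 = 7973 psf.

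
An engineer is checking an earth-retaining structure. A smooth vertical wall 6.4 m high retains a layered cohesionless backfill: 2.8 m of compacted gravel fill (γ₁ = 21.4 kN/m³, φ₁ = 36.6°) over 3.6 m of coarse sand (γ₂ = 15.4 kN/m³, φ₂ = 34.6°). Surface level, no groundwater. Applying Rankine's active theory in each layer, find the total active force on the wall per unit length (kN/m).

K_a1 = tan²(45°−36.6°/2) = 0.2530; K_a2 = tan²(45°−34.6°/2) = 0.2756.
Layer 1: σ at base = K_a1 γ₁ h₁ = 15.16 kPa; P₁ = ½×15.16×2.8 = 21.22.
Layer 2: σ_v at top = γ₁h₁ = 59.92; σ_h top = K_a2×59.92 = 16.52; σ_h base = K_a2×(59.92+15.4×3.6) = 31.80.
P₂ = ½(16.52+31.80)×3.6 = 86.96. Total P_a = 21.22+86.96 = 108.2 kN/m.

108 kN/m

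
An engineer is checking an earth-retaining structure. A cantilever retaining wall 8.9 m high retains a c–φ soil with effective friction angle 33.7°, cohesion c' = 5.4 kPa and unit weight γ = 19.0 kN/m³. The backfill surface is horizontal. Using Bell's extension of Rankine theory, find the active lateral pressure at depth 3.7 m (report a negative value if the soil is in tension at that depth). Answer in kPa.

14.3 kPa

K_a = (1 − sin φ)/(1 + sin φ) = 0.2863.
σ_a = K_a γ z − 2c√K_a = 0.2863×19.0×3.7 − 2×5.4×0.5351 = 14.35 kPa.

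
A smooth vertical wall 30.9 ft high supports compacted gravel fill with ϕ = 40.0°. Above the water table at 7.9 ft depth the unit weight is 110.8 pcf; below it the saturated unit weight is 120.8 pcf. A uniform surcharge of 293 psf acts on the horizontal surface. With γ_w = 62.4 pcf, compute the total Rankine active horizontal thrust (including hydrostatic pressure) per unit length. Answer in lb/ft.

K_a = tan²(45° − φ/2) = 0.2174.
γ' = 120.8 − 62.4 = 58.40 pcf. h₂ = H − d_w = 23.0 ft.
σ'_h: at surface K_a·q = 63.71; at WT K_a(q+γd_w) = 254.0; at base K_a(q+γd_w+γ'h₂) = 546.1 psf.
P₁ = ½(63.71+254.0)×7.9 = 1255; P₂ = ½(254.0+546.1)×23.0 = 9202; P_w = ½γ_w h₂² = 16500.
Total = 1255+9202+16500 = 26960 lb/ft.

27000 lb/ft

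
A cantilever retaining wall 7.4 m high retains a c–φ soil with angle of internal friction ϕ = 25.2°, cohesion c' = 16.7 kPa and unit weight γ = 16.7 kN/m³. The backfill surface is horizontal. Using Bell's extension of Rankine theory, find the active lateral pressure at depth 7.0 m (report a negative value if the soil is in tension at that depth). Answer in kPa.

25.9 kPa

K_a = (1 − sin φ)/(1 + sin φ) = 0.4027.
σ_a = K_a γ z − 2c√K_a = 0.4027×16.7×7.0 − 2×16.7×0.6346 = 25.88 kPa.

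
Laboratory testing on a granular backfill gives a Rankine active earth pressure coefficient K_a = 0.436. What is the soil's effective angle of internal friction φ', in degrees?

23.1°

K_a = tan²(45° − φ/2) ⇒ 45° − φ/2 = arctan(√0.436) = 33.44°.
φ = 2(45° − 33.44°) = 23.13°.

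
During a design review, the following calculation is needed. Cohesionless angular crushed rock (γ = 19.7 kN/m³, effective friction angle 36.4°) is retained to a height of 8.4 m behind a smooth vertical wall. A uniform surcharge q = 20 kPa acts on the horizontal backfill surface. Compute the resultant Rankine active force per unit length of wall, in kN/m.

K_a = tan²(45° − φ/2) = 0.2552.
Soil triangle: ½ K_a γ H² = 0.5×0.2552×19.7×8.4² = 177.3 kN/m.
Surcharge rectangle: K_a q H = 0.2552×20×8.4 = 42.87 kN/m.
Total = 177.3 + 42.87 = 220.2 kN/m.

220 kN/m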